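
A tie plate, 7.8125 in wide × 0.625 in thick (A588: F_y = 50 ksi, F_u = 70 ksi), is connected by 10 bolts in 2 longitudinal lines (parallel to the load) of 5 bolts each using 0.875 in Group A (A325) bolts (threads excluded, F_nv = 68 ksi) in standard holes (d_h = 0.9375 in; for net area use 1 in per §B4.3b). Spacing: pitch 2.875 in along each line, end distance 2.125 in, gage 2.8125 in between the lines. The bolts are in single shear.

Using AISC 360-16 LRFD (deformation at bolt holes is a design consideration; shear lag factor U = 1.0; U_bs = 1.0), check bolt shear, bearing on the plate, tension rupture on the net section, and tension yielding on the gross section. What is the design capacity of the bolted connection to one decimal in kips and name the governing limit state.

Bolt shear: A_b = π(0.875)²/4 = 0.60132 in². φR_n = 0.75 × 68 × 0.60132 × 10 × 1 = 306.7 kips.
Bearing (0.625 in plate, F_u = 70 ksi): end bolts L_c = 2.125 − 0.9375/2 = 1.65625, R_n = min(1.2×1.65625×0.625×70, 2.4×0.875×0.625×70) = 86.953 kips/bolt; interior L_c = 2.875 − 0.9375 = 1.9375, R_n = 91.875 kips/bolt. φR_n = 0.75 × (2×86.953 + 8×91.875) = 681.7 kips.
Tension rupture (net): A_n = (7.8125 − 2×1)×0.625 = 3.6328 in² (U = 1.0, A_e = A_n). φR_n = 0.75 × 70 × 3.6328 = 190.7 kips.
Tension yield (gross): A_g = 7.8125×0.625 = 4.8828 in². φR_n = 0.90 × 50 × 4.8828 = 219.7 kips.
Governing: min(306.7, 681.7, 190.7, 219.7) = 190.7 kips → net-section rupture.

190.7 kips (net-section rupture governs)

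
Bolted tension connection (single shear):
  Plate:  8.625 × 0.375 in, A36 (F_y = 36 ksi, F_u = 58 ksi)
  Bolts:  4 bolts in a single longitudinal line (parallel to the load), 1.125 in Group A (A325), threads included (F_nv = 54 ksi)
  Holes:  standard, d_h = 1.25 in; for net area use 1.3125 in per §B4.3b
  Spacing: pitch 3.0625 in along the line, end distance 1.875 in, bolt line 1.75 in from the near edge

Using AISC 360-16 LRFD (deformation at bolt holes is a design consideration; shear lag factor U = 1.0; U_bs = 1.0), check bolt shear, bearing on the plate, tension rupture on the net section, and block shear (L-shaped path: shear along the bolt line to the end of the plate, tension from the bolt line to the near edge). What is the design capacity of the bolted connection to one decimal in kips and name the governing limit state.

Bolt shear: A_b = π(1.125)²/4 = 0.99402 in². φR_n = 0.75 × 54 × 0.99402 × 4 × 1 = 161.0 kips.
Bearing (0.375 in plate, F_u = 58 ksi): end bolts L_c = 1.875 − 1.25/2 = 1.25, R_n = min(1.2×1.25×0.375×58, 2.4×1.125×0.375×58) = 32.625 kips/bolt; interior L_c = 3.0625 − 1.25 = 1.8125, R_n = 47.306 kips/bolt. φR_n = 0.75 × (1×32.625 + 3×47.306) = 130.9 kips.
Tension rupture (net): A_n = (8.625 − 1×1.3125)×0.375 = 2.7422 in² (U = 1.0, A_e = A_n). φR_n = 0.75 × 58 × 2.7422 = 119.3 kips.
Block shear: shear path 1×[1.875+3×3.0625] = 1×11.0625 in, A_gv = 4.1484, A_nv = 1×(11.0625 − 3.5×1.3125)×0.375 = 2.4258 in²; tension to near edge: (1.75 − 0.5×1.3125)×0.375 = 0.41016 in². R_n = min(0.6×58×2.4258, 0.6×36×4.1484) + 1.0×58×0.41016 = min(84.418, 89.605) + 23.789 = 108.21 kips. φR_n = 0.75 × 108.21 = 81.2 kips.
Governing: min(161.0, 130.9, 119.3, 81.2) = 81.2 kips → block shear.

81.2 kips (block shear governs)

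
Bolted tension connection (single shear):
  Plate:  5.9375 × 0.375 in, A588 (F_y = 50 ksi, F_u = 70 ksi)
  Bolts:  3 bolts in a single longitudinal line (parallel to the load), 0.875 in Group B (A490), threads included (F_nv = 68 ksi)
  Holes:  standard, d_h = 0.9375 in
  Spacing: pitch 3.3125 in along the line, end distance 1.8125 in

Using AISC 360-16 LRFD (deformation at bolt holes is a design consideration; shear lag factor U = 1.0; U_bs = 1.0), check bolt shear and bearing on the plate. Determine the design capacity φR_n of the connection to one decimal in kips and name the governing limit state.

92.0 kips (bolt shear governs)

Bolt shear: A_b = π(0.875)²/4 = 0.60132 in². φR_n = 0.75 × 68 × 0.60132 × 3 × 1 = 92.0 kips.
Bearing (0.375 in plate, F_u = 70 ksi): end bolts L_c = 1.8125 − 0.9375/2 = 1.34375, R_n = min(1.2×1.34375×0.375×70, 2.4×0.875×0.375×70) = 42.328 kips/bolt; interior L_c = 3.3125 − 0.9375 = 2.375, R_n = 55.125 kips/bolt. φR_n = 0.75 × (1×42.328 + 2×55.125) = 114.4 kips.
Governing: min(92.0, 114.4) = 92.0 kips → bolt shear.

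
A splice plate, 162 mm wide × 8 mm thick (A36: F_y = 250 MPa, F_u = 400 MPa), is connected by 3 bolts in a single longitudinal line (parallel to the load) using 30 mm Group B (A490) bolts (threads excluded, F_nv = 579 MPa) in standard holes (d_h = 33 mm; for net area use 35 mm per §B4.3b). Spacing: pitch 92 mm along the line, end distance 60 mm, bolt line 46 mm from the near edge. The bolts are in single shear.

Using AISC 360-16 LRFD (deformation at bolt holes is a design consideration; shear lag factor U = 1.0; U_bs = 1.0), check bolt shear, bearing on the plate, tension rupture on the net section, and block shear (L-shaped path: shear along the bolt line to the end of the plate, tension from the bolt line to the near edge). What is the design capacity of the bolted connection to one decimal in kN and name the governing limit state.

288.0 kN (block shear governs)

Bolt shear: A_b = π(30)²/4 = 706.86 mm². φR_n = 0.75 × 579 × 706.86 × 3 × 1 = 920.9 kN.
Bearing (8 mm plate, F_u = 400 MPa): end bolts L_c = 60 − 33/2 = 43.5, R_n = min(1.2×43.5×8×400, 2.4×30×8×400) = 167.04 kN/bolt; interior L_c = 92 − 33 = 59, R_n = 226.56 kN/bolt. φR_n = 0.75 × (1×167.04 + 2×226.56) = 465.1 kN.
Tension rupture (net): A_n = (162 − 1×35)×8 = 1016 mm² (U = 1.0, A_e = A_n). φR_n = 0.75 × 400 × 1016 = 304.8 kN.
Block shear: shear path 1×[60+2×92] = 1×244 mm, A_gv = 1952, A_nv = 1×(244 − 2.5×35)×8 = 1252 mm²; tension to near edge: (46 − 0.5×35)×8 = 228 mm². R_n = min(0.6×400×1252, 0.6×250×1952) + 1.0×400×228 = min(300.48, 292.8) + 91.2 = 384 kN. φR_n = 0.75 × 384 = 288.0 kN.
Governing: min(920.9, 465.1, 304.8, 288.0) = 288.0 kN → block shear.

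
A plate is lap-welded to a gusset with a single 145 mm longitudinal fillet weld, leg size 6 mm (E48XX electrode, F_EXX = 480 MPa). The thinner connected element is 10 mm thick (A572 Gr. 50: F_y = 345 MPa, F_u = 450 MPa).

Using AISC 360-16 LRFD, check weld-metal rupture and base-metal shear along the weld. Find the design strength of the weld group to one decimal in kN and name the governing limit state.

Weld metal: throat = 0.707×6 = 4.242 mm, L = 145 mm. φR_n = 0.75 × 0.6 × 480 × 4.242 × 145 = 132.9 kN.
Base metal shear (10 mm plate): yield φR_n = 1.0×0.6×345×10×145 = 300.2 kN; rupture φR_n = 0.75×0.6×450×10×145 = 293.6 kN; take 293.6 kN (rupture).
Governing: min(132.9, 293.6) = 132.9 kN → weld metal.

132.9 kN (weld metal governs)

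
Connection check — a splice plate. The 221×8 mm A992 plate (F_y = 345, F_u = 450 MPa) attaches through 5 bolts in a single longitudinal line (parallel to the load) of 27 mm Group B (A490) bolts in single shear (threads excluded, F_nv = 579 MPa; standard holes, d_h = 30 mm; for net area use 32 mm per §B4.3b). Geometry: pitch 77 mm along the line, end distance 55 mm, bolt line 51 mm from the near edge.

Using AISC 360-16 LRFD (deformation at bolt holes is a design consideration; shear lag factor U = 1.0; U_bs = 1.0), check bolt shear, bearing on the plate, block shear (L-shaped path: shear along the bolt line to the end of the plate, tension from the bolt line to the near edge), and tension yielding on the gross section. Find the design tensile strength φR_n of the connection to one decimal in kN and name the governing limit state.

449.3 kN (block shear governs)

Bolt shear: A_b = π(27)²/4 = 572.56 mm². φR_n = 0.75 × 579 × 572.56 × 5 × 1 = 1243.2 kN.
Bearing (8 mm plate, F_u = 450 MPa): end bolts L_c = 55 − 30/2 = 40, R_n = min(1.2×40×8×450, 2.4×27×8×450) = 172.8 kN/bolt; interior L_c = 77 − 30 = 47, R_n = 203.04 kN/bolt. φR_n = 0.75 × (1×172.8 + 4×203.04) = 738.7 kN.
Block shear: shear path 1×[55+4×77] = 1×363 mm, A_gv = 2904, A_nv = 1×(363 − 4.5×32)×8 = 1752 mm²; tension to near edge: (51 − 0.5×32)×8 = 280 mm². R_n = min(0.6×450×1752, 0.6×345×2904) + 1.0×450×280 = min(473.04, 601.13) + 126 = 599.04 kN. φR_n = 0.75 × 599.04 = 449.3 kN.
Tension yield (gross): A_g = 221×8 = 1768 mm². φR_n = 0.90 × 345 × 1768 = 549.0 kN.
Governing: min(1243.2, 738.7, 449.3, 549.0) = 449.3 kN → block shear.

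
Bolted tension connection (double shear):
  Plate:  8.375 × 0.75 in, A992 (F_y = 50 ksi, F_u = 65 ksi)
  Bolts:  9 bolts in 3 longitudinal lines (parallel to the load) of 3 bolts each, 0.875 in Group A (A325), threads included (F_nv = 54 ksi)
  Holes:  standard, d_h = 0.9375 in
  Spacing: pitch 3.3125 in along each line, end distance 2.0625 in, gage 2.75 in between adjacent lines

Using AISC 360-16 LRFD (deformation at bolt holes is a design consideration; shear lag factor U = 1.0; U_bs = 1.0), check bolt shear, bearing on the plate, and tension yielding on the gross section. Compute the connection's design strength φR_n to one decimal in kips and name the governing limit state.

Bolt shear: A_b = π(0.875)²/4 = 0.60132 in². φR_n = 0.75 × 54 × 0.60132 × 9 × 2 = 438.4 kips.
Bearing (0.75 in plate, F_u = 65 ksi): end bolts L_c = 2.0625 − 0.9375/2 = 1.59375, R_n = min(1.2×1.59375×0.75×65, 2.4×0.875×0.75×65) = 93.234 kips/bolt; interior L_c = 3.3125 − 0.9375 = 2.375, R_n = 102.38 kips/bolt. φR_n = 0.75 × (3×93.234 + 6×102.38) = 670.5 kips.
Tension yield (gross): A_g = 8.375×0.75 = 6.2813 in². φR_n = 0.90 × 50 × 6.2813 = 282.7 kips.
Governing: min(438.4, 670.5, 282.7) = 282.7 kips → gross-section yield.

282.7 kips (gross-section yield governs)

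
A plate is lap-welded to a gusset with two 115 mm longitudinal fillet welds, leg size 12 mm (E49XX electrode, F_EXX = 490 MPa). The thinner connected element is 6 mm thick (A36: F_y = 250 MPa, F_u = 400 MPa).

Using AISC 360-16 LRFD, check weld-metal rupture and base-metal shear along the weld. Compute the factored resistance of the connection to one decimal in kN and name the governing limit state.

207.0 kN (base-metal shear governs)

Weld metal: throat = 0.707×12 = 8.484 mm, L = 2×115 = 230 mm. φR_n = 0.75 × 0.6 × 490 × 8.484 × 230 = 430.3 kN.
Base metal shear (6 mm plate): yield φR_n = 1.0×0.6×250×6×230 = 207.0 kN; rupture φR_n = 0.75×0.6×400×6×230 = 248.4 kN; take 207.0 kN (yield).
Governing: min(430.3, 207.0) = 207.0 kN → base-metal shear.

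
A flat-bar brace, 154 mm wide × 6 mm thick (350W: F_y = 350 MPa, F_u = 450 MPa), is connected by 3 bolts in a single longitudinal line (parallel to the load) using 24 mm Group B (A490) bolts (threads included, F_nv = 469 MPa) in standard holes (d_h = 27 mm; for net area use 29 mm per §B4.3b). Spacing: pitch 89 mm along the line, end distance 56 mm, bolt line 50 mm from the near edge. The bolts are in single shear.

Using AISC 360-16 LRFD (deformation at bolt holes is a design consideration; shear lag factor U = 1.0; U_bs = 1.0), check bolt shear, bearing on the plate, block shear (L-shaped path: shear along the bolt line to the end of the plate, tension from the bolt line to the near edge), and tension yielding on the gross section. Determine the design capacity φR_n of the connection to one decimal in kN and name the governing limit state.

Bolt shear: A_b = π(24)²/4 = 452.39 mm². φR_n = 0.75 × 469 × 452.39 × 3 × 1 = 477.4 kN.
Bearing (6 mm plate, F_u = 450 MPa): end bolts L_c = 56 − 27/2 = 42.5, R_n = min(1.2×42.5×6×450, 2.4×24×6×450) = 137.7 kN/bolt; interior L_c = 89 − 27 = 62, R_n = 155.52 kN/bolt. φR_n = 0.75 × (1×137.7 + 2×155.52) = 336.6 kN.
Block shear: shear path 1×[56+2×89] = 1×234 mm, A_gv = 1404, A_nv = 1×(234 − 2.5×29)×6 = 969 mm²; tension to near edge: (50 − 0.5×29)×6 = 213 mm². R_n = min(0.6×450×969, 0.6×350×1404) + 1.0×450×213 = min(261.63, 294.84) + 95.85 = 357.48 kN. φR_n = 0.75 × 357.48 = 268.1 kN.
Tension yield (gross): A_g = 154×6 = 924 mm². φR_n = 0.90 × 350 × 924 = 291.1 kN.
Governing: min(477.4, 336.6, 268.1, 291.1) = 268.1 kN → block shear.

268.1 kN (block shear governs)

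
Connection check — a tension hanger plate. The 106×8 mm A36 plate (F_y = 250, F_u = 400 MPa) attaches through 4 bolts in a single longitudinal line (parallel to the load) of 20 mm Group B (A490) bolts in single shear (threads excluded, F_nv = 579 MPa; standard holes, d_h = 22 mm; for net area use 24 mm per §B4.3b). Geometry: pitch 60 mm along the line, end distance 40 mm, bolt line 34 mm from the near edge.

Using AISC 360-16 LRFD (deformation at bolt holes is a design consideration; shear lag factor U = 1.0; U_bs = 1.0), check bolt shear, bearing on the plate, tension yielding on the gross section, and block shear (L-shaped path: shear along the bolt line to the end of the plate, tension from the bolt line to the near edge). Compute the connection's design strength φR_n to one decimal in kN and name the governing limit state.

190.8 kN (gross-section yield governs)

Bolt shear: A_b = π(20)²/4 = 314.16 mm². φR_n = 0.75 × 579 × 314.16 × 4 × 1 = 545.7 kN.
Bearing (8 mm plate, F_u = 400 MPa): end bolts L_c = 40 − 22/2 = 29, R_n = min(1.2×29×8×400, 2.4×20×8×400) = 111.36 kN/bolt; interior L_c = 60 − 22 = 38, R_n = 145.92 kN/bolt. φR_n = 0.75 × (1×111.36 + 3×145.92) = 411.8 kN.
Tension yield (gross): A_g = 106×8 = 848 mm². φR_n = 0.90 × 250 × 848 = 190.8 kN.
Block shear: shear path 1×[40+3×60] = 1×220 mm, A_gv = 1760, A_nv = 1×(220 − 3.5×24)×8 = 1088 mm²; tension to near edge: (34 − 0.5×24)×8 = 176 mm². R_n = min(0.6×400×1088, 0.6×250×1760) + 1.0×400×176 = min(261.12, 264) + 70.4 = 331.52 kN. φR_n = 0.75 × 331.52 = 248.6 kN.
Governing: min(545.7, 411.8, 190.8, 248.6) = 190.8 kN → gross-section yield.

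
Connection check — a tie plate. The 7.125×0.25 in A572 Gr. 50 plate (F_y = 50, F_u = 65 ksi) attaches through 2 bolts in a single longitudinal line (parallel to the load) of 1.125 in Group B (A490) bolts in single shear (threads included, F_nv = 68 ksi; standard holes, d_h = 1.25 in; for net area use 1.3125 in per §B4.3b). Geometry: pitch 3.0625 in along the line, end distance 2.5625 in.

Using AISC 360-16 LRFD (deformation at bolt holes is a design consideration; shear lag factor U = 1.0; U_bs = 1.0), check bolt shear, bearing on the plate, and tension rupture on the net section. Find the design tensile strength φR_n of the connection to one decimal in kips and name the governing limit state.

Bolt shear: A_b = π(1.125)²/4 = 0.99402 in². φR_n = 0.75 × 68 × 0.99402 × 2 × 1 = 101.4 kips.
Bearing (0.25 in plate, F_u = 65 ksi): end bolts L_c = 2.5625 − 1.25/2 = 1.9375, R_n = min(1.2×1.9375×0.25×65, 2.4×1.125×0.25×65) = 37.781 kips/bolt; interior L_c = 3.0625 − 1.25 = 1.8125, R_n = 35.344 kips/bolt. φR_n = 0.75 × (1×37.781 + 1×35.344) = 54.8 kips.
Tension rupture (net): A_n = (7.125 − 1×1.3125)×0.25 = 1.4531 in² (U = 1.0, A_e = A_n). φR_n = 0.75 × 65 × 1.4531 = 70.8 kips.
Governing: min(101.4, 54.8, 70.8) = 54.8 kips → bearing.

54.8 kips (bearing governs)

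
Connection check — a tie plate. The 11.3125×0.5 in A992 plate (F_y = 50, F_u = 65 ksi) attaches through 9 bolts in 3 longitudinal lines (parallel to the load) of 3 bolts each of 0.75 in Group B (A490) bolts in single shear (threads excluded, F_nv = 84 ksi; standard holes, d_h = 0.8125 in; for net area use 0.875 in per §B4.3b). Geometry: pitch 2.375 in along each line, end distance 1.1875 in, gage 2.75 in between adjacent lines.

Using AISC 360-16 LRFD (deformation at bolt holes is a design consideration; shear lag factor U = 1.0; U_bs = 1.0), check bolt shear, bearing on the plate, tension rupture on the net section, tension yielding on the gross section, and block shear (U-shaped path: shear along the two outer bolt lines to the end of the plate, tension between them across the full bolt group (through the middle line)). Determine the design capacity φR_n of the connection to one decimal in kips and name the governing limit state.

201.1 kips (block shear governs)

Bolt shear: A_b = π(0.75)²/4 = 0.44179 in². φR_n = 0.75 × 84 × 0.44179 × 9 × 1 = 250.5 kips.
Bearing (0.5 in plate, F_u = 65 ksi): end bolts L_c = 1.1875 − 0.8125/2 = 0.78125, R_n = min(1.2×0.78125×0.5×65, 2.4×0.75×0.5×65) = 30.469 kips/bolt; interior L_c = 2.375 − 0.8125 = 1.5625, R_n = 58.5 kips/bolt. φR_n = 0.75 × (3×30.469 + 6×58.5) = 331.8 kips.
Tension rupture (net): A_n = (11.3125 − 3×0.875)×0.5 = 4.3438 in² (U = 1.0, A_e = A_n). φR_n = 0.75 × 65 × 4.3438 = 211.8 kips.
Tension yield (gross): A_g = 11.3125×0.5 = 5.6563 in². φR_n = 0.90 × 50 × 5.6563 = 254.5 kips.
Block shear: shear path 2×[1.1875+2×2.375] = 2×5.9375 in, A_gv = 5.9375, A_nv = 2×(5.9375 − 2.5×0.875)×0.5 = 3.75 in²; tension across gage: (5.5 − 2×0.875)×0.5 = 1.875 in². R_n = min(0.6×65×3.75, 0.6×50×5.9375) + 1.0×65×1.875 = min(146.25, 178.13) + 121.88 = 268.13 kips. φR_n = 0.75 × 268.13 = 201.1 kips.
Governing: min(250.5, 331.8, 211.8, 254.5, 201.1) = 201.1 kips → block shear.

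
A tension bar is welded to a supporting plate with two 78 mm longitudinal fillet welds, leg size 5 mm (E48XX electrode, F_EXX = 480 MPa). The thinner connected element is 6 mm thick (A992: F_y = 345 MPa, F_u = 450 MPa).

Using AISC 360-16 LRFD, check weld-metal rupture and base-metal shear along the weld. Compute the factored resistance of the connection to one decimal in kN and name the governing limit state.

Weld metal: throat = 0.707×5 = 3.535 mm, L = 2×78 = 156 mm. φR_n = 0.75 × 0.6 × 480 × 3.535 × 156 = 119.1 kN.
Base metal shear (6 mm plate): yield φR_n = 1.0×0.6×345×6×156 = 193.8 kN; rupture φR_n = 0.75×0.6×450×6×156 = 189.5 kN; take 189.5 kN (rupture).
Governing: min(119.1, 189.5) = 119.1 kN → weld metal.

119.1 kN (weld metal governs)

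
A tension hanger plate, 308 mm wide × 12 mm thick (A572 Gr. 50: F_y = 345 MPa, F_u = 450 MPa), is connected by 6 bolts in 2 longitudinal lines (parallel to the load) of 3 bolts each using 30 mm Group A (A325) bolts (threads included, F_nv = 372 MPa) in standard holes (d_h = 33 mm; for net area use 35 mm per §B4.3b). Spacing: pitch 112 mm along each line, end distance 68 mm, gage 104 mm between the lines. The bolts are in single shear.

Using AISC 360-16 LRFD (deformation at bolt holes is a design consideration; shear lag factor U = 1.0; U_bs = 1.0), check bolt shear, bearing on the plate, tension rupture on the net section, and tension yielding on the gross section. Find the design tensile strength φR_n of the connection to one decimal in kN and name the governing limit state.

963.9 kN (net-section rupture governs)

Bolt shear: A_b = π(30)²/4 = 706.86 mm². φR_n = 0.75 × 372 × 706.86 × 6 × 1 = 1183.3 kN.
Bearing (12 mm plate, F_u = 450 MPa): end bolts L_c = 68 − 33/2 = 51.5, R_n = min(1.2×51.5×12×450, 2.4×30×12×450) = 333.72 kN/bolt; interior L_c = 112 − 33 = 79, R_n = 388.8 kN/bolt. φR_n = 0.75 × (2×333.72 + 4×388.8) = 1667.0 kN.
Tension rupture (net): A_n = (308 − 2×35)×12 = 2856 mm² (U = 1.0, A_e = A_n). φR_n = 0.75 × 450 × 2856 = 963.9 kN.
Tension yield (gross): A_g = 308×12 = 3696 mm². φR_n = 0.90 × 345 × 3696 = 1147.6 kN.
Governing: min(1183.3, 1667.0, 963.9, 1147.6) = 963.9 kN → net-section rupture.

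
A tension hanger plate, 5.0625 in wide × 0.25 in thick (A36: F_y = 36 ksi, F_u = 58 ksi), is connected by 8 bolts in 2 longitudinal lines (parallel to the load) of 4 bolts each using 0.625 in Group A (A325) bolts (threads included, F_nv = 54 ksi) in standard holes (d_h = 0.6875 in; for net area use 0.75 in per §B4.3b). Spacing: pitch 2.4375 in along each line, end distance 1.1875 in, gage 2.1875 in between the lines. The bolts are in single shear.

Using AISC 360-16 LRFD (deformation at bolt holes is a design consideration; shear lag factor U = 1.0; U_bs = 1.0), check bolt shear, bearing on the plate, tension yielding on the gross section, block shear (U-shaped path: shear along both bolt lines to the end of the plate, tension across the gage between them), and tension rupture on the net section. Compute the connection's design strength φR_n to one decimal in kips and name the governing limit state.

38.7 kips (net-section rupture governs)

Bolt shear: A_b = π(0.625)²/4 = 0.3068 in². φR_n = 0.75 × 54 × 0.3068 × 8 × 1 = 99.4 kips.
Bearing (0.25 in plate, F_u = 58 ksi): end bolts L_c = 1.1875 − 0.6875/2 = 0.84375, R_n = min(1.2×0.84375×0.25×58, 2.4×0.625×0.25×58) = 14.681 kips/bolt; interior L_c = 2.4375 − 0.6875 = 1.75, R_n = 21.75 kips/bolt. φR_n = 0.75 × (2×14.681 + 6×21.75) = 119.9 kips.
Tension yield (gross): A_g = 5.0625×0.25 = 1.2656 in². φR_n = 0.90 × 36 × 1.2656 = 41.0 kips.
Block shear: shear path 2×[1.1875+3×2.4375] = 2×8.5 in, A_gv = 4.25, A_nv = 2×(8.5 − 3.5×0.75)×0.25 = 2.9375 in²; tension across gage: (2.1875 − 1×0.75)×0.25 = 0.35938 in². R_n = min(0.6×58×2.9375, 0.6×36×4.25) + 1.0×58×0.35938 = min(102.23, 91.8) + 20.844 = 112.64 kips. φR_n = 0.75 × 112.64 = 84.5 kips.
Tension rupture (net): A_n = (5.0625 − 2×0.75)×0.25 = 0.89063 in² (U = 1.0, A_e = A_n). φR_n = 0.75 × 58 × 0.89063 = 38.7 kips.
Governing: min(99.4, 119.9, 41.0, 84.5, 38.7) = 38.7 kips → net-section rupture.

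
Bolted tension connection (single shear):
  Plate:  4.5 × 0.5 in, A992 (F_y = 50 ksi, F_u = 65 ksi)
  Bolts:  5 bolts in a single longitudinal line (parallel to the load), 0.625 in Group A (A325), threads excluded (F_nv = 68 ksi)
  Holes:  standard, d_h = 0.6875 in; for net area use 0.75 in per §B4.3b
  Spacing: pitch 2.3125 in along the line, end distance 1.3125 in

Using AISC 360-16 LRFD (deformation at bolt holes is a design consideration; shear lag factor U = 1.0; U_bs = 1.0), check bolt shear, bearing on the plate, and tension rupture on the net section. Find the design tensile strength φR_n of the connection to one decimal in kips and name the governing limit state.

78.2 kips (bolt shear governs)

Bolt shear: A_b = π(0.625)²/4 = 0.3068 in². φR_n = 0.75 × 68 × 0.3068 × 5 × 1 = 78.2 kips.
Bearing (0.5 in plate, F_u = 65 ksi): end bolts L_c = 1.3125 − 0.6875/2 = 0.96875, R_n = min(1.2×0.96875×0.5×65, 2.4×0.625×0.5×65) = 37.781 kips/bolt; interior L_c = 2.3125 − 0.6875 = 1.625, R_n = 48.75 kips/bolt. φR_n = 0.75 × (1×37.781 + 4×48.75) = 174.6 kips.
Tension rupture (net): A_n = (4.5 − 1×0.75)×0.5 = 1.875 in² (U = 1.0, A_e = A_n). φR_n = 0.75 × 65 × 1.875 = 91.4 kips.
Governing: min(78.2, 174.6, 91.4) = 78.2 kips → bolt shear.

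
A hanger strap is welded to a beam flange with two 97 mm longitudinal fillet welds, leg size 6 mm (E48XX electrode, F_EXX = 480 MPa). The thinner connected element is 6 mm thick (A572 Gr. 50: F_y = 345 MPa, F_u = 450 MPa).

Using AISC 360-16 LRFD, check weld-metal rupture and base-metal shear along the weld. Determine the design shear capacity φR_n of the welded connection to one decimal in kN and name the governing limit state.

Weld metal: throat = 0.707×6 = 4.242 mm, L = 2×97 = 194 mm. φR_n = 0.75 × 0.6 × 480 × 4.242 × 194 = 177.8 kN.
Base metal shear (6 mm plate): yield φR_n = 1.0×0.6×345×6×194 = 240.9 kN; rupture φR_n = 0.75×0.6×450×6×194 = 235.7 kN; take 235.7 kN (rupture).
Governing: min(177.8, 235.7) = 177.8 kN → weld metal.

177.8 kN (weld metal governs)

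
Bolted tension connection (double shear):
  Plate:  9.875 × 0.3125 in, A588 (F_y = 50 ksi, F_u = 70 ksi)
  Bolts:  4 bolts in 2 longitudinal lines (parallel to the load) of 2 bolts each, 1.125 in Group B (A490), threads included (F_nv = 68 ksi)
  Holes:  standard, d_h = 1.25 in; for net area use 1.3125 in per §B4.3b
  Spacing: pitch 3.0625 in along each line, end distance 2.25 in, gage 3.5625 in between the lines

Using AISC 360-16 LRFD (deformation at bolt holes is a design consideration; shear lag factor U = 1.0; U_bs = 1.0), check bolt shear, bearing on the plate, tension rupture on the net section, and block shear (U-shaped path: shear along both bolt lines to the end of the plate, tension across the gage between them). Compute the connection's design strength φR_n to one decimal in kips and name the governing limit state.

102.7 kips (block shear governs)

Bolt shear: A_b = π(1.125)²/4 = 0.99402 in². φR_n = 0.75 × 68 × 0.99402 × 4 × 2 = 405.6 kips.
Bearing (0.3125 in plate, F_u = 70 ksi): end bolts L_c = 2.25 − 1.25/2 = 1.625, R_n = min(1.2×1.625×0.3125×70, 2.4×1.125×0.3125×70) = 42.656 kips/bolt; interior L_c = 3.0625 − 1.25 = 1.8125, R_n = 47.578 kips/bolt. φR_n = 0.75 × (2×42.656 + 2×47.578) = 135.4 kips.
Tension rupture (net): A_n = (9.875 − 2×1.3125)×0.3125 = 2.2656 in² (U = 1.0, A_e = A_n). φR_n = 0.75 × 70 × 2.2656 = 118.9 kips.
Block shear: shear path 2×[2.25+1×3.0625] = 2×5.3125 in, A_gv = 3.3203, A_nv = 2×(5.3125 − 1.5×1.3125)×0.3125 = 2.0898 in²; tension across gage: (3.5625 − 1×1.3125)×0.3125 = 0.70313 in². R_n = min(0.6×70×2.0898, 0.6×50×3.3203) + 1.0×70×0.70313 = min(87.772, 99.609) + 49.219 = 136.99 kips. φR_n = 0.75 × 136.99 = 102.7 kips.
Governing: min(405.6, 135.4, 118.9, 102.7) = 102.7 kips → block shear.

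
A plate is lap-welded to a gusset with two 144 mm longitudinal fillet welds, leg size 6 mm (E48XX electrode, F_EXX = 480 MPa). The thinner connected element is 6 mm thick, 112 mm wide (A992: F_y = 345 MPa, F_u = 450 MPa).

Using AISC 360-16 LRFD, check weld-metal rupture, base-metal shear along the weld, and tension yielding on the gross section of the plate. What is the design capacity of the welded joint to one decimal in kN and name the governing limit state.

Weld metal: throat = 0.707×6 = 4.242 mm, L = 2×144 = 288 mm. φR_n = 0.75 × 0.6 × 480 × 4.242 × 288 = 263.9 kN.
Base metal shear (6 mm plate): yield φR_n = 1.0×0.6×345×6×288 = 357.7 kN; rupture φR_n = 0.75×0.6×450×6×288 = 349.9 kN; take 349.9 kN (rupture).
Tension yield (gross): A_g = 112×6 = 672 mm². φR_n = 0.90 × 345 × 672 = 208.7 kN.
Governing: min(263.9, 349.9, 208.7) = 208.7 kN → gross-section yield.

208.7 kN (gross-section yield governs)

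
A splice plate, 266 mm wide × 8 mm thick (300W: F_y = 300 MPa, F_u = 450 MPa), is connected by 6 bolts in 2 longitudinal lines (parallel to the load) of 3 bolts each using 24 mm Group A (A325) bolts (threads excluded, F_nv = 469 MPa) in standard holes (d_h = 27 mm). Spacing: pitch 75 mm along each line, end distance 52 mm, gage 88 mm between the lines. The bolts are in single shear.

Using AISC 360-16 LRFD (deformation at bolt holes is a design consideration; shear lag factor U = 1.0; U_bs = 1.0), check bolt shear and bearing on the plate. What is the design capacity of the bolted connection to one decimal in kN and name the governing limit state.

871.6 kN (bearing governs)

Bolt shear: A_b = π(24)²/4 = 452.39 mm². φR_n = 0.75 × 469 × 452.39 × 6 × 1 = 954.8 kN.
Bearing (8 mm plate, F_u = 450 MPa): end bolts L_c = 52 − 27/2 = 38.5, R_n = min(1.2×38.5×8×450, 2.4×24×8×450) = 166.32 kN/bolt; interior L_c = 75 − 27 = 48, R_n = 207.36 kN/bolt. φR_n = 0.75 × (2×166.32 + 4×207.36) = 871.6 kN.
Governing: min(954.8, 871.6) = 871.6 kN → bearing.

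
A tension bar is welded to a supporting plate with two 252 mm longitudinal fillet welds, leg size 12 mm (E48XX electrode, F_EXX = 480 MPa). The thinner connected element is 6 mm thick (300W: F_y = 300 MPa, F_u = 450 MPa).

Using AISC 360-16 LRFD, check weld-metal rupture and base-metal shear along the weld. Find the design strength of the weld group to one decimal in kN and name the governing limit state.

Weld metal: throat = 0.707×12 = 8.484 mm, L = 2×252 = 504 mm. φR_n = 0.75 × 0.6 × 480 × 8.484 × 504 = 923.6 kN.
Base metal shear (6 mm plate): yield φR_n = 1.0×0.6×300×6×504 = 544.3 kN; rupture φR_n = 0.75×0.6×450×6×504 = 612.4 kN; take 544.3 kN (yield).
Governing: min(923.6, 544.3) = 544.3 kN → base-metal shear.

544.3 kN (base-metal shear governs)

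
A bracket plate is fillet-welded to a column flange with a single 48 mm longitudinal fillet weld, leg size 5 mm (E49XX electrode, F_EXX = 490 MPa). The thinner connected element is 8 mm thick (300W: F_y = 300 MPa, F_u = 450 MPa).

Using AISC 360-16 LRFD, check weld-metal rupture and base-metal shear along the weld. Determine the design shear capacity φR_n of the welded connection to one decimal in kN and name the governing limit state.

37.4 kN (weld metal governs)

Weld metal: throat = 0.707×5 = 3.535 mm, L = 48 mm. φR_n = 0.75 × 0.6 × 490 × 3.535 × 48 = 37.4 kN.
Base metal shear (8 mm plate): yield φR_n = 1.0×0.6×300×8×48 = 69.1 kN; rupture φR_n = 0.75×0.6×450×8×48 = 77.8 kN; take 69.1 kN (yield).
Governing: min(37.4, 69.1) = 37.4 kN → weld metal.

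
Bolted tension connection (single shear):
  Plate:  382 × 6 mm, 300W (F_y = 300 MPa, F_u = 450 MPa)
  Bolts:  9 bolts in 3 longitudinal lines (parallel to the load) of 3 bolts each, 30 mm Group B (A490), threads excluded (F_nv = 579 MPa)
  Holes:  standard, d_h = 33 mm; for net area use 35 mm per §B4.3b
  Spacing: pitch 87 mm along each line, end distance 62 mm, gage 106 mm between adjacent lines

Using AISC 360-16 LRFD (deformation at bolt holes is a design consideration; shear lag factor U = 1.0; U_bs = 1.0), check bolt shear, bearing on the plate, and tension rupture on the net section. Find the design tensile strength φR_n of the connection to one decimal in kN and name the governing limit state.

560.9 kN (net-section rupture governs)

Bolt shear: A_b = π(30)²/4 = 706.86 mm². φR_n = 0.75 × 579 × 706.86 × 9 × 1 = 2762.6 kN.
Bearing (6 mm plate, F_u = 450 MPa): end bolts L_c = 62 − 33/2 = 45.5, R_n = min(1.2×45.5×6×450, 2.4×30×6×450) = 147.42 kN/bolt; interior L_c = 87 − 33 = 54, R_n = 174.96 kN/bolt. φR_n = 0.75 × (3×147.42 + 6×174.96) = 1119.0 kN.
Tension rupture (net): A_n = (382 − 3×35)×6 = 1662 mm² (U = 1.0, A_e = A_n). φR_n = 0.75 × 450 × 1662 = 560.9 kN.
Governing: min(2762.6, 1119.0, 560.9) = 560.9 kN → net-section rupture.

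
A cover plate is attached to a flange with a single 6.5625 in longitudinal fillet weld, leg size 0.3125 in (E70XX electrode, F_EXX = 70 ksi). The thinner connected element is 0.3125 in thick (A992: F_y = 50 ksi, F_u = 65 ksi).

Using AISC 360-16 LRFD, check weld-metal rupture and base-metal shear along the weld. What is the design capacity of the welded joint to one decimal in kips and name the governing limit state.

45.7 kips (weld metal governs)

Weld metal: throat = 0.707×0.3125 = 0.22094 in, L = 6.5625 in. φR_n = 0.75 × 0.6 × 70 × 0.22094 × 6.5625 = 45.7 kips.
Base metal shear (0.3125 in plate): yield φR_n = 1.0×0.6×50×0.3125×6.5625 = 61.5 kips; rupture φR_n = 0.75×0.6×65×0.3125×6.5625 = 60.0 kips; take 60.0 kips (rupture).
Governing: min(45.7, 60.0) = 45.7 kips → weld metal.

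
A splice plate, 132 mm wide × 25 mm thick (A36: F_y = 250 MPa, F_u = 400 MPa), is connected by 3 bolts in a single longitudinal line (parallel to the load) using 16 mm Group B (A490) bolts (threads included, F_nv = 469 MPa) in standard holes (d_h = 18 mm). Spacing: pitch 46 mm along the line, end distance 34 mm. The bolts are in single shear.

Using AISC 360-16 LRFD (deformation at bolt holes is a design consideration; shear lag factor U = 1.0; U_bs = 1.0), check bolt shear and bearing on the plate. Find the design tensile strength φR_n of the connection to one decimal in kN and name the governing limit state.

212.2 kN (bolt shear governs)

Bolt shear: A_b = π(16)²/4 = 201.06 mm². φR_n = 0.75 × 469 × 201.06 × 3 × 1 = 212.2 kN.
Bearing (25 mm plate, F_u = 400 MPa): end bolts L_c = 34 − 18/2 = 25, R_n = min(1.2×25×25×400, 2.4×16×25×400) = 300 kN/bolt; interior L_c = 46 − 18 = 28, R_n = 336 kN/bolt. φR_n = 0.75 × (1×300 + 2×336) = 729.0 kN.
Governing: min(212.2, 729.0) = 212.2 kN → bolt shear.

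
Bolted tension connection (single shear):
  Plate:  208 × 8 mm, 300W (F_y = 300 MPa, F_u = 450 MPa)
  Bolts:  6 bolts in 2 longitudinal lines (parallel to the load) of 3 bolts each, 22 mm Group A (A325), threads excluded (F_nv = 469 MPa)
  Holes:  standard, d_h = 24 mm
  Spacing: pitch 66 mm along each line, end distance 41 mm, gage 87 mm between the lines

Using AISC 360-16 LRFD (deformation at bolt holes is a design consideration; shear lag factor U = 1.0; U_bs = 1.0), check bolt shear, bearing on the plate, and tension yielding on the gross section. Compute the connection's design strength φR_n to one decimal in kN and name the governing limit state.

449.3 kN (gross-section yield governs)

Bolt shear: A_b = π(22)²/4 = 380.13 mm². φR_n = 0.75 × 469 × 380.13 × 6 × 1 = 802.3 kN.
Bearing (8 mm plate, F_u = 450 MPa): end bolts L_c = 41 − 24/2 = 29, R_n = min(1.2×29×8×450, 2.4×22×8×450) = 125.28 kN/bolt; interior L_c = 66 − 24 = 42, R_n = 181.44 kN/bolt. φR_n = 0.75 × (2×125.28 + 4×181.44) = 732.2 kN.
Tension yield (gross): A_g = 208×8 = 1664 mm². φR_n = 0.90 × 300 × 1664 = 449.3 kN.
Governing: min(802.3, 732.2, 449.3) = 449.3 kN → gross-section yield.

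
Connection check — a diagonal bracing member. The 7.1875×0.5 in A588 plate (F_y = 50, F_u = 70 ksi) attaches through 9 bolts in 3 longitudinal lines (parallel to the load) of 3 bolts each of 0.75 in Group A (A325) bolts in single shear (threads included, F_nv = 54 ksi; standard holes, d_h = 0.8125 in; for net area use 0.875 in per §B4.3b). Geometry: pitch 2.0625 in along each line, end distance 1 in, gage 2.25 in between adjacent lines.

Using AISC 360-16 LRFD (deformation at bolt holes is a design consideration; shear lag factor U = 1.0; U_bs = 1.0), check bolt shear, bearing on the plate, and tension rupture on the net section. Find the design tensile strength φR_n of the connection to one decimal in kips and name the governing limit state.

Bolt shear: A_b = π(0.75)²/4 = 0.44179 in². φR_n = 0.75 × 54 × 0.44179 × 9 × 1 = 161.0 kips.
Bearing (0.5 in plate, F_u = 70 ksi): end bolts L_c = 1 − 0.8125/2 = 0.59375, R_n = min(1.2×0.59375×0.5×70, 2.4×0.75×0.5×70) = 24.938 kips/bolt; interior L_c = 2.0625 − 0.8125 = 1.25, R_n = 52.5 kips/bolt. φR_n = 0.75 × (3×24.938 + 6×52.5) = 292.4 kips.
Tension rupture (net): A_n = (7.1875 − 3×0.875)×0.5 = 2.2813 in² (U = 1.0, A_e = A_n). φR_n = 0.75 × 70 × 2.2813 = 119.8 kips.
Governing: min(161.0, 292.4, 119.8) = 119.8 kips → net-section rupture.

119.8 kips (net-section rupture governs)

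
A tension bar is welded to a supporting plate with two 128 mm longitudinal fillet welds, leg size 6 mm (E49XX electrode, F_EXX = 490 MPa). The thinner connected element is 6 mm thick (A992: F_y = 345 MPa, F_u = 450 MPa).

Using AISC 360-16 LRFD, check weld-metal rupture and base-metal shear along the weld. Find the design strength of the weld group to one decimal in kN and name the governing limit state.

Weld metal: throat = 0.707×6 = 4.242 mm, L = 2×128 = 256 mm. φR_n = 0.75 × 0.6 × 490 × 4.242 × 256 = 239.5 kN.
Base metal shear (6 mm plate): yield φR_n = 1.0×0.6×345×6×256 = 318.0 kN; rupture φR_n = 0.75×0.6×450×6×256 = 311.0 kN; take 311.0 kN (rupture).
Governing: min(239.5, 311.0) = 239.5 kN → weld metal.

239.5 kN (weld metal governs)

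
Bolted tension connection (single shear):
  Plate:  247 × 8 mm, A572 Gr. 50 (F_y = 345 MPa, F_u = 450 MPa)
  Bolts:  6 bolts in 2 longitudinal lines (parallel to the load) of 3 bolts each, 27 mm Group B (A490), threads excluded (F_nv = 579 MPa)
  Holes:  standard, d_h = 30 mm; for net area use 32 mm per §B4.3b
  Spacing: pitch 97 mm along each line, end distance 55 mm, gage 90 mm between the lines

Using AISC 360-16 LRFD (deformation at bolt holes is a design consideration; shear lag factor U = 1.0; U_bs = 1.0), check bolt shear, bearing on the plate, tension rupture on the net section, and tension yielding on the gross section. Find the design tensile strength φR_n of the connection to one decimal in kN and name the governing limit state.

Bolt shear: A_b = π(27)²/4 = 572.56 mm². φR_n = 0.75 × 579 × 572.56 × 6 × 1 = 1491.8 kN.
Bearing (8 mm plate, F_u = 450 MPa): end bolts L_c = 55 − 30/2 = 40, R_n = min(1.2×40×8×450, 2.4×27×8×450) = 172.8 kN/bolt; interior L_c = 97 − 30 = 67, R_n = 233.28 kN/bolt. φR_n = 0.75 × (2×172.8 + 4×233.28) = 959.0 kN.
Tension rupture (net): A_n = (247 − 2×32)×8 = 1464 mm² (U = 1.0, A_e = A_n). φR_n = 0.75 × 450 × 1464 = 494.1 kN.
Tension yield (gross): A_g = 247×8 = 1976 mm². φR_n = 0.90 × 345 × 1976 = 613.5 kN.
Governing: min(1491.8, 959.0, 494.1, 613.5) = 494.1 kN → net-section rupture.

494.1 kN (net-section rupture governs)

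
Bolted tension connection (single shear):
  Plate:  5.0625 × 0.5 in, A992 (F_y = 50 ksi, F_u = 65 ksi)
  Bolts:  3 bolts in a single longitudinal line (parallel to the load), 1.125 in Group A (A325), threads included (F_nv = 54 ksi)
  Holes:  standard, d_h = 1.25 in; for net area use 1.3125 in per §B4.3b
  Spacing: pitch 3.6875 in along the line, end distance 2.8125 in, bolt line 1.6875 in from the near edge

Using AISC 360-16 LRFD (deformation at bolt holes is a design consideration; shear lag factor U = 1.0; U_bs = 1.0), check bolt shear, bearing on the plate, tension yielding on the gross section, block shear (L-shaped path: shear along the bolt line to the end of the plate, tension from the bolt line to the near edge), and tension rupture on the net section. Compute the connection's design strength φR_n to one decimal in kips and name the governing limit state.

91.4 kips (net-section rupture governs)

Bolt shear: A_b = π(1.125)²/4 = 0.99402 in². φR_n = 0.75 × 54 × 0.99402 × 3 × 1 = 120.8 kips.
Bearing (0.5 in plate, F_u = 65 ksi): end bolts L_c = 2.8125 − 1.25/2 = 2.1875, R_n = min(1.2×2.1875×0.5×65, 2.4×1.125×0.5×65) = 85.313 kips/bolt; interior L_c = 3.6875 − 1.25 = 2.4375, R_n = 87.75 kips/bolt. φR_n = 0.75 × (1×85.313 + 2×87.75) = 195.6 kips.
Tension yield (gross): A_g = 5.0625×0.5 = 2.5313 in². φR_n = 0.90 × 50 × 2.5313 = 113.9 kips.
Block shear: shear path 1×[2.8125+2×3.6875] = 1×10.1875 in, A_gv = 5.0938, A_nv = 1×(10.1875 − 2.5×1.3125)×0.5 = 3.4531 in²; tension to near edge: (1.6875 − 0.5×1.3125)×0.5 = 0.51563 in². R_n = min(0.6×65×3.4531, 0.6×50×5.0938) + 1.0×65×0.51563 = min(134.67, 152.81) + 33.516 = 168.19 kips. φR_n = 0.75 × 168.19 = 126.1 kips.
Tension rupture (net): A_n = (5.0625 − 1×1.3125)×0.5 = 1.875 in² (U = 1.0, A_e = A_n). φR_n = 0.75 × 65 × 1.875 = 91.4 kips.
Governing: min(120.8, 195.6, 113.9, 126.1, 91.4) = 91.4 kips → net-section rupture.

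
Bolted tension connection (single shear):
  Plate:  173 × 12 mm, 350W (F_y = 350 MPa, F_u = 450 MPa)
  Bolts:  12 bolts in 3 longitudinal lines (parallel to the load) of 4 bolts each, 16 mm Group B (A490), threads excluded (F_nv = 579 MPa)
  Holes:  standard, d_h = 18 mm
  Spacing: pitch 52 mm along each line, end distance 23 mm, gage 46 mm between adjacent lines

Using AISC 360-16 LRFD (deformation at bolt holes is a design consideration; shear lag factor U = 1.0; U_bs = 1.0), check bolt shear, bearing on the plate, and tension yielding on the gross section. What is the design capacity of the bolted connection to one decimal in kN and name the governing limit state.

653.9 kN (gross-section yield governs)

Bolt shear: A_b = π(16)²/4 = 201.06 mm². φR_n = 0.75 × 579 × 201.06 × 12 × 1 = 1047.7 kN.
Bearing (12 mm plate, F_u = 450 MPa): end bolts L_c = 23 − 18/2 = 14, R_n = min(1.2×14×12×450, 2.4×16×12×450) = 90.72 kN/bolt; interior L_c = 52 − 18 = 34, R_n = 207.36 kN/bolt. φR_n = 0.75 × (3×90.72 + 9×207.36) = 1603.8 kN.
Tension yield (gross): A_g = 173×12 = 2076 mm². φR_n = 0.90 × 350 × 2076 = 653.9 kN.
Governing: min(1047.7, 1603.8, 653.9) = 653.9 kN → gross-section yield.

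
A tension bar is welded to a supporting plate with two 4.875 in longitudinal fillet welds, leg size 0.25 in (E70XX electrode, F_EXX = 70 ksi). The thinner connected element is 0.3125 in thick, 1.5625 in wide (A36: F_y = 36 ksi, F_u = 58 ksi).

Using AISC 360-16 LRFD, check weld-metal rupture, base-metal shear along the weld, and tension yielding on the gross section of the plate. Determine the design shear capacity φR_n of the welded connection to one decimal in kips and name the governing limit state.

15.8 kips (gross-section yield governs)

Weld metal: throat = 0.707×0.25 = 0.17675 in, L = 2×4.875 = 9.75 in. φR_n = 0.75 × 0.6 × 70 × 0.17675 × 9.75 = 54.3 kips.
Base metal shear (0.3125 in plate): yield φR_n = 1.0×0.6×36×0.3125×9.75 = 65.8 kips; rupture φR_n = 0.75×0.6×58×0.3125×9.75 = 79.5 kips; take 65.8 kips (yield).
Tension yield (gross): A_g = 1.5625×0.3125 = 0.48828 in². φR_n = 0.90 × 36 × 0.48828 = 15.8 kips.
Governing: min(54.3, 65.8, 15.8) = 15.8 kips → gross-section yield.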